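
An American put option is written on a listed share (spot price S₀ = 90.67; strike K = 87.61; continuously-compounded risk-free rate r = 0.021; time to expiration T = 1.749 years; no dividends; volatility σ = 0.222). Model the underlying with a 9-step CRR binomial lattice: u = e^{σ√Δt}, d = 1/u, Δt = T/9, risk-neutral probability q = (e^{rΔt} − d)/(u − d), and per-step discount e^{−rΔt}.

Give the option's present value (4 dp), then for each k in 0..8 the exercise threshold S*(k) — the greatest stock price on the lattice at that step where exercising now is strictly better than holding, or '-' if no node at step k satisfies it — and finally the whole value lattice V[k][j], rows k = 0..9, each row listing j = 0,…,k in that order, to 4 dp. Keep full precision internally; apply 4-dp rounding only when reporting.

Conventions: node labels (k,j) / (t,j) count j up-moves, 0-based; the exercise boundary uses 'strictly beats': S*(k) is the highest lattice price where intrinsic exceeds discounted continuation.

Δt=0.19433  u=1.10281  d=0.90677  q=0.49641  discount=0.99593
step 9 (expiry): payoffs max(K−S,0) = 50.0311 41.9066 32.0256 20.0084 5.3930 0.0000 0.0000 0.0000 0.0000 0.0000
step 8: (k=8,j=0): S=41.4425, K−S=46.1675, hold=45.8107 ⇒ V=46.1675 exercise | (k=8,j=1): S=50.4023, K−S=37.2077, hold=36.8509 ⇒ V=37.2077 exercise | (k=8,j=2): S=61.2992, K−S=26.3108, hold=25.9540 ⇒ V=26.3108 exercise | (k=8,j=3): S=74.5520, K−S=13.0580, hold=12.7012 ⇒ V=13.0580 exercise | (k=8,j=4): S=90.6700, K−S=0.0000, hold=2.7048 ⇒ V=2.7048 continue | (k=8,j=5): S=110.2727, K−S=0.0000, hold=0.0000 ⇒ V=0.0000 continue | (k=8,j=6): S=134.1134, K−S=0.0000, hold=0.0000 ⇒ V=0.0000 continue | (k=8,j=7): S=163.1085, K−S=0.0000, hold=0.0000 ⇒ V=0.0000 continue | (k=8,j=8): S=198.3722, K−S=0.0000, hold=0.0000 ⇒ V=0.0000 continue  boundary S*=74.5520
step 7: (k=7,j=0): S=45.7034, K−S=41.9066, hold=41.5498 ⇒ V=41.9066 exercise | (k=7,j=1): S=55.5844, K−S=32.0256, hold=31.6688 ⇒ V=32.0256 exercise | (k=7,j=2): S=67.6016, K−S=20.0084, hold=19.6516 ⇒ V=20.0084 exercise | (k=7,j=3): S=82.2170, K−S=5.3930, hold=7.8863 ⇒ V=7.8863 continue | (k=7,j=4): S=99.9921, K−S=0.0000, hold=1.3566 ⇒ V=1.3566 continue | (k=7,j=5): S=121.6102, K−S=0.0000, hold=0.0000 ⇒ V=0.0000 continue | (k=7,j=6): S=147.9021, K−S=0.0000, hold=0.0000 ⇒ V=0.0000 continue | (k=7,j=7): S=179.8783, K−S=0.0000, hold=0.0000 ⇒ V=0.0000 continue  boundary S*=67.6016
step 6: (k=6,j=0): S=50.4023, K−S=37.2077, hold=36.8509 ⇒ V=37.2077 exercise | (k=6,j=1): S=61.2992, K−S=26.3108, hold=25.9540 ⇒ V=26.3108 exercise | (k=6,j=2): S=74.5520, K−S=13.0580, hold=13.9338 ⇒ V=13.9338 continue | (k=6,j=3): S=90.6700, K−S=0.0000, hold=4.6259 ⇒ V=4.6259 continue | (k=6,j=4): S=110.2727, K−S=0.0000, hold=0.6804 ⇒ V=0.6804 continue | (k=6,j=5): S=134.1134, K−S=0.0000, hold=0.0000 ⇒ V=0.0000 continue | (k=6,j=6): S=163.1085, K−S=0.0000, hold=0.0000 ⇒ V=0.0000 continue  boundary S*=61.2992
step 5: (k=5,j=0): S=55.5844, K−S=32.0256, hold=31.6688 ⇒ V=32.0256 exercise | (k=5,j=1): S=67.6016, K−S=20.0084, hold=20.0846 ⇒ V=20.0846 continue | (k=5,j=2): S=82.2170, K−S=5.3930, hold=9.2753 ⇒ V=9.2753 continue | (k=5,j=3): S=99.9921, K−S=0.0000, hold=2.6564 ⇒ V=2.6564 continue | (k=5,j=4): S=121.6102, K−S=0.0000, hold=0.3412 ⇒ V=0.3412 continue | (k=5,j=5): S=147.9021, K−S=0.0000, hold=0.0000 ⇒ V=0.0000 continue  boundary S*=55.5844
step 4: (k=4,j=0): S=61.2992, K−S=26.3108, hold=25.9916 ⇒ V=26.3108 exercise | (k=4,j=1): S=74.5520, K−S=13.0580, hold=14.6588 ⇒ V=14.6588 continue | (k=4,j=2): S=90.6700, K−S=0.0000, hold=5.9652 ⇒ V=5.9652 continue | (k=4,j=3): S=110.2727, K−S=0.0000, hold=1.5010 ⇒ V=1.5010 continue | (k=4,j=4): S=134.1134, K−S=0.0000, hold=0.1711 ⇒ V=0.1711 continue  boundary S*=61.2992
step 3: (k=3,j=0): S=67.6016, K−S=20.0084, hold=20.4430 ⇒ V=20.4430 continue | (k=3,j=1): S=82.2170, K−S=5.3930, hold=10.3011 ⇒ V=10.3011 continue | (k=3,j=2): S=99.9921, K−S=0.0000, hold=3.7339 ⇒ V=3.7339 continue | (k=3,j=3): S=121.6102, K−S=0.0000, hold=0.8374 ⇒ V=0.8374 continue  boundary S*=-
step 2: (k=2,j=0): S=74.5520, K−S=13.0580, hold=15.3457 ⇒ V=15.3457 continue | (k=2,j=1): S=90.6700, K−S=0.0000, hold=7.0124 ⇒ V=7.0124 continue | (k=2,j=2): S=110.2727, K−S=0.0000, hold=2.2867 ⇒ V=2.2867 continue  boundary S*=-
step 1: (k=1,j=0): S=82.2170, K−S=5.3930, hold=11.1632 ⇒ V=11.1632 continue | (k=1,j=1): S=99.9921, K−S=0.0000, hold=4.6475 ⇒ V=4.6475 continue  boundary S*=-
step 0: (k=0,j=0): S=90.6700, K−S=0.0000, hold=7.8964 ⇒ V=7.8964 continue  boundary S*=-

price = 7.8964
boundary = - - - - 61.2992 55.5844 61.2992 67.6016 74.5520
tree:
7.8964
11.1632 4.6475
15.3457 7.0124 2.2867
20.4430 10.3011 3.7339 0.8374
26.3108 14.6588 5.9652 1.5010 0.1711
32.0256 20.0846 9.2753 2.6564 0.3412 0.0000
37.2077 26.3108 13.9338 4.6259 0.6804 0.0000 0.0000
41.9066 32.0256 20.0084 7.8863 1.3566 0.0000 0.0000 0.0000
46.1675 37.2077 26.3108 13.0580 2.7048 0.0000 0.0000 0.0000 0.0000
50.0311 41.9066 32.0256 20.0084 5.3930 0.0000 0.0000 0.0000 0.0000 0.0000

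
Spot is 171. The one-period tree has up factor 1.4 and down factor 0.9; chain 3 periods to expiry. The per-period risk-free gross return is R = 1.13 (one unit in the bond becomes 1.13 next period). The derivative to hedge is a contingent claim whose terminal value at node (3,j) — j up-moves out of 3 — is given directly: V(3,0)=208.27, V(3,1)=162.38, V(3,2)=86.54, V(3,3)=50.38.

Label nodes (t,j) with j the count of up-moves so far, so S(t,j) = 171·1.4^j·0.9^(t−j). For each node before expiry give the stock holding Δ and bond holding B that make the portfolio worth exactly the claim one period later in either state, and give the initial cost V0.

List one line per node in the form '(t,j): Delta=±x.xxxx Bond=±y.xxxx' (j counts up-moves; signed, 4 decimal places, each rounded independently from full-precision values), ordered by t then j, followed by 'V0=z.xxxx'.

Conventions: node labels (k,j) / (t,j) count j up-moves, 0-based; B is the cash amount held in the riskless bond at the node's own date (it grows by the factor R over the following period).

Under the risk-neutral measure, an up-move has probability p* = (R−d)/(u−d) = 0.4600 and values discount at R = 1.13.
Expiry values: V(3,0)=208.2700, V(3,1)=162.3800, V(3,2)=86.5400, V(3,3)=50.3800
  t=2,j=0: stock 138.5100 → up 193.9140 (V=162.3800), down 124.6590 (V=208.2700). Price 165.6288; hedge Δ=-0.6626, bond B=257.4088.
  t=2,j=1: stock 215.4600 → up 301.6440 (V=86.5400), down 193.9140 (V=162.3800). Price 112.8262; hedge Δ=-0.7040, bond B=264.5062.
  t=2,j=2: stock 335.1600 → up 469.2240 (V=50.3800), down 301.6440 (V=86.5400). Price 61.8641; hedge Δ=-0.2158, bond B=134.1841.
  t=1,j=0: stock 153.9000 → up 215.4600 (V=112.8262), down 138.5100 (V=165.6288). Price 125.0793; hedge Δ=-0.6862, bond B=230.6846.
  t=1,j=1: stock 239.4000 → up 335.1600 (V=61.8641), down 215.4600 (V=112.8262). Price 79.1005; hedge Δ=-0.4257, bond B=181.0248.
  t=0,j=0: stock 171.0000 → up 239.4000 (V=79.1005), down 153.9000 (V=125.0793). Price 91.9726; hedge Δ=-0.5378, bond B=183.9302.
Sanity check at the root: Δ(0,0)·S0 + B(0,0) reproduces V0 = 91.9726.

(0,0): Delta=-0.5378 Bond=183.9302
(1,0): Delta=-0.6862 Bond=230.6846
(1,1): Delta=-0.4257 Bond=181.0248
(2,0): Delta=-0.6626 Bond=257.4088
(2,1): Delta=-0.7040 Bond=264.5062
(2,2): Delta=-0.2158 Bond=134.1841
V0=91.9726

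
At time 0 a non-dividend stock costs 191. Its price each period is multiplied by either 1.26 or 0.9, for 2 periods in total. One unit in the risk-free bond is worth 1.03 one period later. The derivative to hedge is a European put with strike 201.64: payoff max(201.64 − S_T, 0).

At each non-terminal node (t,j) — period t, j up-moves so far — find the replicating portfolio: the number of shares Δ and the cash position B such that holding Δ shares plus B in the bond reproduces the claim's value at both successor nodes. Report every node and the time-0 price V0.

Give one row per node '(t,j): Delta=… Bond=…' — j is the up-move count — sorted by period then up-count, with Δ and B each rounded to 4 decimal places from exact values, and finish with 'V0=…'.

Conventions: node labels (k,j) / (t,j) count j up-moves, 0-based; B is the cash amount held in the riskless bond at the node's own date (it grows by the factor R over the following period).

(0,0): Delta=-0.4234 Bond=98.9167
(1,0): Delta=-0.7584 Bond=159.4709
(1,1): Delta=0.0000 Bond=0.0000
V0=18.0562

Since d<R<u, set p* = (R−d)/(u−d) = 0.3611; price each node as the discounted p*-expectation of its children.
At maturity the claim pays: V(2,0)=46.9300, V(2,1)=0.0000, V(2,2)=0.0000
Node (1,0) S=171.9000: V=(p*·0.0000+(1−p*)·46.9300)/1.03=29.1098; Δ=(0.0000−46.9300)/(216.5940−154.7100)=-0.7584; B=V−Δ·S=159.4709
Node (1,1) S=240.6600: V=(p*·0.0000+(1−p*)·0.0000)/1.03=0.0000; Δ=(0.0000−0.0000)/(303.2316−216.5940)=0.0000; B=V−Δ·S=0.0000
Node (0,0) S=191.0000: V=(p*·0.0000+(1−p*)·29.1098)/1.03=18.0562; Δ=(0.0000−29.1098)/(240.6600−171.9000)=-0.4234; B=V−Δ·S=98.9167
As a check, the time-0 holding Δ(0,0)·S0 + B(0,0) comes to 18.0562 — exactly V0.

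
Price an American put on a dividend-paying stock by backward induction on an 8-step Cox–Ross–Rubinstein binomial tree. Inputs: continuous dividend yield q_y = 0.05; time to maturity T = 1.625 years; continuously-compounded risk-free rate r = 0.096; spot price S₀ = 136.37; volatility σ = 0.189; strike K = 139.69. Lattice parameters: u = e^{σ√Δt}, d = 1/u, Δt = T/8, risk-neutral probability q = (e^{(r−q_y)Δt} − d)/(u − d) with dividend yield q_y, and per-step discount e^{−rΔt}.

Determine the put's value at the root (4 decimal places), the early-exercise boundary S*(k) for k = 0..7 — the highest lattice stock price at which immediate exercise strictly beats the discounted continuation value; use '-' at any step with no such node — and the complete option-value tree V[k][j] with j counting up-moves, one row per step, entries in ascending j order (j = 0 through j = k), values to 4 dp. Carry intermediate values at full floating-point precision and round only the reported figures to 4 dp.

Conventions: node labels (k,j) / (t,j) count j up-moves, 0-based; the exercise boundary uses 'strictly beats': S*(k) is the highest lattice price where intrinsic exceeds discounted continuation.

Δt=0.20312  u=1.08891  d=0.91835  q=0.53375  discount=0.98069
step 8 (expiry): payoffs max(K−S,0) = 70.7027 57.8894 42.6962 24.6811 3.3200 0.0000 0.0000 0.0000 0.0000
step 7: (k=7,j=0): S=75.1213, K−S=64.5687, hold=62.6303 ⇒ V=64.5687 exercise | (k=7,j=1): S=89.0739, K−S=50.6161, hold=48.8186 ⇒ V=50.6161 exercise | (k=7,j=2): S=105.6179, K−S=34.0721, hold=32.4417 ⇒ V=34.0721 exercise | (k=7,j=3): S=125.2348, K−S=14.4552, hold=13.0231 ⇒ V=14.4552 exercise | (k=7,j=4): S=148.4952, K−S=0.0000, hold=1.5180 ⇒ V=1.5180 continue | (k=7,j=5): S=176.0759, K−S=0.0000, hold=0.0000 ⇒ V=0.0000 continue | (k=7,j=6): S=208.7793, K−S=0.0000, hold=0.0000 ⇒ V=0.0000 continue | (k=7,j=7): S=247.5567, K−S=0.0000, hold=0.0000 ⇒ V=0.0000 continue  boundary S*=125.2348
step 6: (k=6,j=0): S=81.8006, K−S=57.8894, hold=56.0184 ⇒ V=57.8894 exercise | (k=6,j=1): S=96.9938, K−S=42.6962, hold=40.9787 ⇒ V=42.6962 exercise | (k=6,j=2): S=115.0089, K−S=24.6811, hold=23.1457 ⇒ V=24.6811 exercise | (k=6,j=3): S=136.3700, K−S=3.3200, hold=7.4041 ⇒ V=7.4041 continue | (k=6,j=4): S=161.6986, K−S=0.0000, hold=0.6941 ⇒ V=0.6941 continue | (k=6,j=5): S=191.7316, K−S=0.0000, hold=0.0000 ⇒ V=0.0000 continue | (k=6,j=6): S=227.3427, K−S=0.0000, hold=0.0000 ⇒ V=0.0000 continue  boundary S*=115.0089
step 5: (k=5,j=0): S=89.0739, K−S=50.6161, hold=48.8186 ⇒ V=50.6161 exercise | (k=5,j=1): S=105.6179, K−S=34.0721, hold=32.4417 ⇒ V=34.0721 exercise | (k=5,j=2): S=125.2348, K−S=14.4552, hold=15.1609 ⇒ V=15.1609 continue | (k=5,j=3): S=148.4952, K−S=0.0000, hold=3.7488 ⇒ V=3.7488 continue | (k=5,j=4): S=176.0759, K−S=0.0000, hold=0.3174 ⇒ V=0.3174 continue | (k=5,j=5): S=208.7793, K−S=0.0000, hold=0.0000 ⇒ V=0.0000 continue  boundary S*=105.6179
step 4: (k=4,j=0): S=96.9938, K−S=42.6962, hold=40.9787 ⇒ V=42.6962 exercise | (k=4,j=1): S=115.0089, K−S=24.6811, hold=23.5151 ⇒ V=24.6811 exercise | (k=4,j=2): S=136.3700, K−S=3.3200, hold=8.8945 ⇒ V=8.8945 continue | (k=4,j=3): S=161.6986, K−S=0.0000, hold=1.8802 ⇒ V=1.8802 continue | (k=4,j=4): S=191.7316, K−S=0.0000, hold=0.1451 ⇒ V=0.1451 continue  boundary S*=115.0089
step 3: (k=3,j=0): S=105.6179, K−S=34.0721, hold=32.4417 ⇒ V=34.0721 exercise | (k=3,j=1): S=125.2348, K−S=14.4552, hold=15.9410 ⇒ V=15.9410 continue | (k=3,j=2): S=148.4952, K−S=0.0000, hold=5.0511 ⇒ V=5.0511 continue | (k=3,j=3): S=176.0759, K−S=0.0000, hold=0.9357 ⇒ V=0.9357 continue  boundary S*=105.6179
step 2: (k=2,j=0): S=115.0089, K−S=24.6811, hold=23.9235 ⇒ V=24.6811 exercise | (k=2,j=1): S=136.3700, K−S=3.3200, hold=9.9329 ⇒ V=9.9329 continue | (k=2,j=2): S=161.6986, K−S=0.0000, hold=2.7994 ⇒ V=2.7994 continue  boundary S*=115.0089
step 1: (k=1,j=0): S=125.2348, K−S=14.4552, hold=16.4846 ⇒ V=16.4846 continue | (k=1,j=1): S=148.4952, K−S=0.0000, hold=6.0071 ⇒ V=6.0071 continue  boundary S*=-
step 0: (k=0,j=0): S=136.3700, K−S=3.3200, hold=10.6818 ⇒ V=10.6818 continue  boundary S*=-

price = 10.6818
boundary = - - 115.0089 105.6179 115.0089 105.6179 115.0089 125.2348
tree:
10.6818
16.4846 6.0071
24.6811 9.9329 2.7994
34.0721 15.9410 5.0511 0.9357
42.6962 24.6811 8.8945 1.8802 0.1451
50.6161 34.0721 15.1609 3.7488 0.3174 0.0000
57.8894 42.6962 24.6811 7.4041 0.6941 0.0000 0.0000
64.5687 50.6161 34.0721 14.4552 1.5180 0.0000 0.0000 0.0000
70.7027 57.8894 42.6962 24.6811 3.3200 0.0000 0.0000 0.0000 0.0000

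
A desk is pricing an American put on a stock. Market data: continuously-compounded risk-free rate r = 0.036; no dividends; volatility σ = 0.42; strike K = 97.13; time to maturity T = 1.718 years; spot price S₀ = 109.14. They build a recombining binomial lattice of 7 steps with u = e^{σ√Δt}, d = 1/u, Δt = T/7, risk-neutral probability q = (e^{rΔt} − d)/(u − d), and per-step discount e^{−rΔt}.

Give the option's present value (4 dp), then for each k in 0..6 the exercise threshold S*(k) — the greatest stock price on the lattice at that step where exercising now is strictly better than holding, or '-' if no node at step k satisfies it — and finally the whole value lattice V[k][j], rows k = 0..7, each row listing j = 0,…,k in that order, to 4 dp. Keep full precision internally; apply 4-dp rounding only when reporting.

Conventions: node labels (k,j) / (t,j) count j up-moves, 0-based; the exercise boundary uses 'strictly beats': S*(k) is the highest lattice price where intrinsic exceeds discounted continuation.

Δt=0.24543  u=1.23130  d=0.81215  q=0.46934  discount=0.99120
step 7 (expiry): payoffs max(K−S,0) = 71.6948 58.5677 38.6656 8.4920 0.0000 0.0000 0.0000 0.0000
step 6: (k=6,j=0): S=31.3184, K−S=65.8116, hold=64.9572 ⇒ V=65.8116 exercise | (k=6,j=1): S=47.4818, K−S=49.6482, hold=48.7938 ⇒ V=49.6482 exercise | (k=6,j=2): S=71.9873, K−S=25.1427, hold=24.2883 ⇒ V=25.1427 exercise | (k=6,j=3): S=109.1400, K−S=0.0000, hold=4.4667 ⇒ V=4.4667 continue | (k=6,j=4): S=165.4673, K−S=0.0000, hold=0.0000 ⇒ V=0.0000 continue | (k=6,j=5): S=250.8653, K−S=0.0000, hold=0.0000 ⇒ V=0.0000 continue | (k=6,j=6): S=380.3372, K−S=0.0000, hold=0.0000 ⇒ V=0.0000 continue  boundary S*=71.9873
step 5: (k=5,j=0): S=38.5623, K−S=58.5677, hold=57.7133 ⇒ V=58.5677 exercise | (k=5,j=1): S=58.4644, K−S=38.6656, hold=37.8112 ⇒ V=38.6656 exercise | (k=5,j=2): S=88.6380, K−S=8.4920, hold=15.3028 ⇒ V=15.3028 continue | (k=5,j=3): S=134.3842, K−S=0.0000, hold=2.3495 ⇒ V=2.3495 continue | (k=5,j=4): S=203.7400, K−S=0.0000, hold=0.0000 ⇒ V=0.0000 continue | (k=5,j=5): S=308.8906, K−S=0.0000, hold=0.0000 ⇒ V=0.0000 continue  boundary S*=58.4644
step 4: (k=4,j=0): S=47.4818, K−S=49.6482, hold=48.7938 ⇒ V=49.6482 exercise | (k=4,j=1): S=71.9873, K−S=25.1427, hold=27.4568 ⇒ V=27.4568 continue | (k=4,j=2): S=109.1400, K−S=0.0000, hold=9.1421 ⇒ V=9.1421 continue | (k=4,j=3): S=165.4673, K−S=0.0000, hold=1.2358 ⇒ V=1.2358 continue | (k=4,j=4): S=250.8653, K−S=0.0000, hold=0.0000 ⇒ V=0.0000 continue  boundary S*=47.4818
step 3: (k=3,j=0): S=58.4644, K−S=38.6656, hold=38.8877 ⇒ V=38.8877 continue | (k=3,j=1): S=88.6380, K−S=8.4920, hold=18.6950 ⇒ V=18.6950 continue | (k=3,j=2): S=134.3842, K−S=0.0000, hold=5.3836 ⇒ V=5.3836 continue | (k=3,j=3): S=203.7400, K−S=0.0000, hold=0.6500 ⇒ V=0.6500 continue  boundary S*=-
step 2: (k=2,j=0): S=71.9873, K−S=25.1427, hold=29.1517 ⇒ V=29.1517 continue | (k=2,j=1): S=109.1400, K−S=0.0000, hold=12.3379 ⇒ V=12.3379 continue | (k=2,j=2): S=165.4673, K−S=0.0000, hold=3.1341 ⇒ V=3.1341 continue  boundary S*=-
step 1: (k=1,j=0): S=88.6380, K−S=8.4920, hold=21.0733 ⇒ V=21.0733 continue | (k=1,j=1): S=134.3842, K−S=0.0000, hold=7.9477 ⇒ V=7.9477 continue  boundary S*=-
step 0: (k=0,j=0): S=109.1400, K−S=0.0000, hold=14.7817 ⇒ V=14.7817 continue  boundary S*=-

price = 14.7817
boundary = - - - - 47.4818 58.4644 71.9873
tree:
14.7817
21.0733 7.9477
29.1517 12.3379 3.1341
38.8877 18.6950 5.3836 0.6500
49.6482 27.4568 9.1421 1.2358 0.0000
58.5677 38.6656 15.3028 2.3495 0.0000 0.0000
65.8116 49.6482 25.1427 4.4667 0.0000 0.0000 0.0000
71.6948 58.5677 38.6656 8.4920 0.0000 0.0000 0.0000 0.0000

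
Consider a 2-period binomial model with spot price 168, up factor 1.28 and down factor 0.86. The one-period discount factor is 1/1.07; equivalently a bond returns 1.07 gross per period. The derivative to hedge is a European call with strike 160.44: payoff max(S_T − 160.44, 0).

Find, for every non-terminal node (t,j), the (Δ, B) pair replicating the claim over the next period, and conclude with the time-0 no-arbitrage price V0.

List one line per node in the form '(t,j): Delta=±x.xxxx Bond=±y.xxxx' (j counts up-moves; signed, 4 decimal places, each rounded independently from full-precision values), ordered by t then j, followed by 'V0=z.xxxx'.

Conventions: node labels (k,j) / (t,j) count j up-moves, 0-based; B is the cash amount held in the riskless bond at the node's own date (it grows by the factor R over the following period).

Risk-neutral probability p* = (R−d)/(u−d) = (1.07−0.86)/(1.28−0.86) = 0.5000.
Payoffs at expiry: V(2,0)=0.0000, V(2,1)=24.4944, V(2,2)=114.8112
(1,0): S=144.4800. Δ = (V_up−V_dn)/(S_up−S_dn) = (24.4944−0.0000)/(184.9344−124.2528) = 0.4037. V = [p*·24.4944 + (1−p*)·0.0000]/1.07 = 11.4460. B = V − Δ·S = -46.8740.
(1,1): S=215.0400. Δ = (V_up−V_dn)/(S_up−S_dn) = (114.8112−24.4944)/(275.2512−184.9344) = 1.0000. V = [p*·114.8112 + (1−p*)·24.4944]/1.07 = 65.0961. B = V − Δ·S = -149.9439.
(0,0): S=168.0000. Δ = (V_up−V_dn)/(S_up−S_dn) = (65.0961−11.4460)/(215.0400−144.4800) = 0.7603. V = [p*·65.0961 + (1−p*)·11.4460]/1.07 = 35.7673. B = V − Δ·S = -91.9710.
Check: Δ(0,0)·S0 + B(0,0) = 35.7673 = V0.

(0,0): Delta=0.7603 Bond=-91.9710
(1,0): Delta=0.4037 Bond=-46.8740
(1,1): Delta=1.0000 Bond=-149.9439
V0=35.7673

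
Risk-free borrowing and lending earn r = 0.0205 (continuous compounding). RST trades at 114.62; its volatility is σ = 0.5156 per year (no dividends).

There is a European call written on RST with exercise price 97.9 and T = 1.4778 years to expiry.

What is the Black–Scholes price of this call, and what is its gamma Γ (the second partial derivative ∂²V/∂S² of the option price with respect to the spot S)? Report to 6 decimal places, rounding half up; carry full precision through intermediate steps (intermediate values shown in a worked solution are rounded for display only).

σ√T = 0.5156·√1.4778 = 0.626788
d₁ = (ln(S/K) + (r+σ²/2)T) / (σ√T) = (ln(114.62/97.9) + (0.0205+0.5156²/2)·1.4778) / 0.626788 = (0.157676 + 0.226727) / 0.626788 = 0.613289
d₂ = d₁ − σ√T = 0.613289 − 0.626788 = -0.013499
e^{−rT} = 0.970159
N(d₁) = 0.730157,  N(d₂) = 0.494615
Call price V = S·N(d₁) − K·e^{−rT}·N(d₂) = 83.690642 − 46.977828 = 36.712814
φ(d₁) = (1/√(2π))·e^{−d₁²/2} = 0.330549
Γ = φ(d₁) / (S·σ·√T) = 0.004601

price = 36.712814
Γ = 0.004601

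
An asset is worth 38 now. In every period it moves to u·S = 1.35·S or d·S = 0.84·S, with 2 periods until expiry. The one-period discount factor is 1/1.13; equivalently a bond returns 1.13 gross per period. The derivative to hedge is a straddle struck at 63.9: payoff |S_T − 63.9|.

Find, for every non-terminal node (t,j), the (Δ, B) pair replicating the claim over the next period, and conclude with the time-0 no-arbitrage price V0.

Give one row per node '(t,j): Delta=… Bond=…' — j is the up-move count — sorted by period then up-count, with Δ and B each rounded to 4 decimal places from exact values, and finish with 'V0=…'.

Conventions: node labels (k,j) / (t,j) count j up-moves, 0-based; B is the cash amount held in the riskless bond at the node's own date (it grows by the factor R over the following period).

The replicating-portfolio and risk-neutral prices coincide; use p* = (1.13−0.84)/(1.35−0.84) = 0.5686 for the latter.
Expiry values: V(2,0)=37.0872, V(2,1)=20.8080, V(2,2)=5.3550
  t=1,j=0: stock 31.9200 → up 43.0920 (V=20.8080), down 26.8128 (V=37.0872). Price 24.6287; hedge Δ=-1.0000, bond B=56.5487.
  t=1,j=1: stock 51.3000 → up 69.2550 (V=5.3550), down 43.0920 (V=20.8080). Price 10.6381; hedge Δ=-0.5906, bond B=40.9381.
  t=0,j=0: stock 38.0000 → up 51.3000 (V=10.6381), down 31.9200 (V=24.6287). Price 14.7551; hedge Δ=-0.7219, bond B=42.1877.
Verification: the root portfolio costs Δ(0,0)·S0 + B(0,0) = 14.7551, matching V0.

(0,0): Delta=-0.7219 Bond=42.1877
(1,0): Delta=-1.0000 Bond=56.5487
(1,1): Delta=-0.5906 Bond=40.9381
V0=14.7551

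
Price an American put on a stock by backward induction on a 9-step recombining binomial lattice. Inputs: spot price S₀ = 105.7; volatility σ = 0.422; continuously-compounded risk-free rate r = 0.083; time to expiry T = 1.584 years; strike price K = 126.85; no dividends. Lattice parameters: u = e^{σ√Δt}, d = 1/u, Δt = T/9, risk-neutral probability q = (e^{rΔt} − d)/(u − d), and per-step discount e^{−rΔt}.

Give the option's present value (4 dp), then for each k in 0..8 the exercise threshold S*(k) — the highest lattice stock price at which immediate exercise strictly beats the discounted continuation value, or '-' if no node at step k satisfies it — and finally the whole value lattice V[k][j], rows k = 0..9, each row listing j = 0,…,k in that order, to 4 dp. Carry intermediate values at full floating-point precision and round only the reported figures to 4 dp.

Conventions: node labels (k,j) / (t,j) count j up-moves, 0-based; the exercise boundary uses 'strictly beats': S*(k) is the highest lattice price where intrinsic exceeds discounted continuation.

Δt=0.17600, u=1.19368, d=0.83775, q=0.49720, disc=e^(-rΔt)=0.98550
k=9 terminal: V=max(K-S,0) → 105.3672 96.2398 83.2346 64.7039 38.3001 0.6783 0.0000 0.0000 0.0000 0.0000
k=8: j=0 S=25.6436 intr=101.2064 cont=99.3669 V=101.2064[EX]; j=1 S=36.5387 intr=90.3113 cont=88.4718 V=90.3113[EX]; j=2 S=52.0627 intr=74.7873 cont=72.9477 V=74.7873[EX]; j=3 S=74.1824 intr=52.6676 cont=50.8280 V=52.6676[EX]; j=4 S=105.7000 intr=21.1500 cont=19.3104 V=21.1500[EX]; j=5 S=150.6084 intr=0.0000 cont=0.3361 V=0.3361[hold]; j=6 S=214.5967 intr=0.0000 cont=0.0000 V=0.0000[hold]; j=7 S=305.7716 intr=0.0000 cont=0.0000 V=0.0000[hold]; j=8 S=435.6836 intr=0.0000 cont=0.0000 V=0.0000[hold]  S*(8)=105.7000
k=7: j=0 S=30.6102 intr=96.2398 cont=94.4003 V=96.2398[EX]; j=1 S=43.6154 intr=83.2346 cont=81.3950 V=83.2346[EX]; j=2 S=62.1461 intr=64.7039 cont=62.8643 V=64.7039[EX]; j=3 S=88.5499 intr=38.3001 cont=36.4606 V=38.3001[EX]; j=4 S=126.1717 intr=0.6783 cont=10.6447 V=10.6447[hold]; j=5 S=179.7778 intr=0.0000 cont=0.1665 V=0.1665[hold]; j=6 S=256.1593 intr=0.0000 cont=0.0000 V=0.0000[hold]; j=7 S=364.9927 intr=0.0000 cont=0.0000 V=0.0000[hold]  S*(7)=88.5499
k=6: j=0 S=36.5387 intr=90.3113 cont=88.4718 V=90.3113[EX]; j=1 S=52.0627 intr=74.7873 cont=72.9477 V=74.7873[EX]; j=2 S=74.1824 intr=52.6676 cont=50.8280 V=52.6676[EX]; j=3 S=105.7000 intr=21.1500 cont=24.1939 V=24.1939[hold]; j=4 S=150.6084 intr=0.0000 cont=5.3562 V=5.3562[hold]; j=5 S=214.5967 intr=0.0000 cont=0.0825 V=0.0825[hold]; j=6 S=305.7716 intr=0.0000 cont=0.0000 V=0.0000[hold]  S*(6)=74.1824
k=5: j=0 S=43.6154 intr=83.2346 cont=81.3950 V=83.2346[EX]; j=1 S=62.1461 intr=64.7039 cont=62.8643 V=64.7039[EX]; j=2 S=88.5499 intr=38.3001 cont=37.9520 V=38.3001[EX]; j=3 S=126.1717 intr=0.6783 cont=14.6128 V=14.6128[hold]; j=4 S=179.7778 intr=0.0000 cont=2.6945 V=2.6945[hold]; j=5 S=256.1593 intr=0.0000 cont=0.0409 V=0.0409[hold]  S*(5)=88.5499
k=4: j=0 S=52.0627 intr=74.7873 cont=72.9477 V=74.7873[EX]; j=1 S=74.1824 intr=52.6676 cont=50.8280 V=52.6676[EX]; j=2 S=105.7000 intr=21.1500 cont=26.1382 V=26.1382[hold]; j=3 S=150.6084 intr=0.0000 cont=8.5610 V=8.5610[hold]; j=4 S=214.5967 intr=0.0000 cont=1.3552 V=1.3552[hold]  S*(4)=74.1824
k=3: j=0 S=62.1461 intr=64.7039 cont=62.8643 V=64.7039[EX]; j=1 S=88.5499 intr=38.3001 cont=38.9047 V=38.9047[hold]; j=2 S=126.1717 intr=0.6783 cont=17.1465 V=17.1465[hold]; j=3 S=179.7778 intr=0.0000 cont=4.9061 V=4.9061[hold]  S*(3)=62.1461
k=2: j=0 S=74.1824 intr=52.6676 cont=51.1243 V=52.6676[EX]; j=1 S=105.7000 intr=21.1500 cont=27.6793 V=27.6793[hold]; j=2 S=150.6084 intr=0.0000 cont=10.9002 V=10.9002[hold]  S*(2)=74.1824
k=1: j=0 S=88.5499 intr=38.3001 cont=39.6598 V=39.6598[hold]; j=1 S=126.1717 intr=0.6783 cont=19.0563 V=19.0563[hold]  S*(1)=-
k=0: j=0 S=105.7000 intr=21.1500 cont=28.9892 V=28.9892[hold]  S*(0)=-

price = 28.9892
boundary = - - 74.1824 62.1461 74.1824 88.5499 74.1824 88.5499 105.7000
tree:
28.9892
39.6598 19.0563
52.6676 27.6793 10.9002
64.7039 38.9047 17.1465 4.9061
74.7873 52.6676 26.1382 8.5610 1.3552
83.2346 64.7039 38.3001 14.6128 2.6945 0.0409
90.3113 74.7873 52.6676 24.1939 5.3562 0.0825 0.0000
96.2398 83.2346 64.7039 38.3001 10.6447 0.1665 0.0000 0.0000
101.2064 90.3113 74.7873 52.6676 21.1500 0.3361 0.0000 0.0000 0.0000
105.3672 96.2398 83.2346 64.7039 38.3001 0.6783 0.0000 0.0000 0.0000 0.0000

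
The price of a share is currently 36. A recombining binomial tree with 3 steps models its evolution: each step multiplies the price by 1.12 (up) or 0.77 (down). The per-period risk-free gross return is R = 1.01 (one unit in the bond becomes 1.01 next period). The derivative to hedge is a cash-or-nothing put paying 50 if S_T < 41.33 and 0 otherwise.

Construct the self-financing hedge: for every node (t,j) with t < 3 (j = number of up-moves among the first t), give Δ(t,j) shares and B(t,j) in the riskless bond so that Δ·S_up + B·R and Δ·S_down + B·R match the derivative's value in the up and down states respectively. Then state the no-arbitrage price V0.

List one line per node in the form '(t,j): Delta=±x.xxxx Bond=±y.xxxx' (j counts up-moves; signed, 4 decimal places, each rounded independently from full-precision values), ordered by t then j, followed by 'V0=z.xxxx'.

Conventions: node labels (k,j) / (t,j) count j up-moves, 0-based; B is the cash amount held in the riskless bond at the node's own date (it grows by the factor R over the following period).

Arbitrage-free pricing uses the up-move probability p* = (R−d)/(u−d) = 0.6857, discounting each step at R = 1.01.
Payoffs at expiry: V(3,0)=50.0000, V(3,1)=50.0000, V(3,2)=50.0000, V(3,3)=0.0000
  t=2,j=0: stock 21.3444 → up 23.9057 (V=50.0000), down 16.4352 (V=50.0000). Price 49.5050; hedge Δ=0.0000, bond B=49.5050.
  t=2,j=1: stock 31.0464 → up 34.7720 (V=50.0000), down 23.9057 (V=50.0000). Price 49.5050; hedge Δ=0.0000, bond B=49.5050.
  t=2,j=2: stock 45.1584 → up 50.5774 (V=0.0000), down 34.7720 (V=50.0000). Price 15.5587; hedge Δ=-3.1635, bond B=158.4158.
  t=1,j=0: stock 27.7200 → up 31.0464 (V=49.5050), down 21.3444 (V=49.5050). Price 49.0148; hedge Δ=0.0000, bond B=49.0148.
  t=1,j=1: stock 40.3200 → up 45.1584 (V=15.5587), down 31.0464 (V=49.5050). Price 25.9678; hedge Δ=-2.4055, bond B=122.9571.
  t=0,j=0: stock 36.0000 → up 40.3200 (V=25.9678), down 27.7200 (V=49.0148). Price 32.8823; hedge Δ=-1.8291, bond B=98.7308.
As a check, the time-0 holding Δ(0,0)·S0 + B(0,0) comes to 32.8823 — exactly V0.

(0,0): Delta=-1.8291 Bond=98.7308
(1,0): Delta=0.0000 Bond=49.0148
(1,1): Delta=-2.4055 Bond=122.9571
(2,0): Delta=0.0000 Bond=49.5050
(2,1): Delta=0.0000 Bond=49.5050
(2,2): Delta=-3.1635 Bond=158.4158
V0=32.8823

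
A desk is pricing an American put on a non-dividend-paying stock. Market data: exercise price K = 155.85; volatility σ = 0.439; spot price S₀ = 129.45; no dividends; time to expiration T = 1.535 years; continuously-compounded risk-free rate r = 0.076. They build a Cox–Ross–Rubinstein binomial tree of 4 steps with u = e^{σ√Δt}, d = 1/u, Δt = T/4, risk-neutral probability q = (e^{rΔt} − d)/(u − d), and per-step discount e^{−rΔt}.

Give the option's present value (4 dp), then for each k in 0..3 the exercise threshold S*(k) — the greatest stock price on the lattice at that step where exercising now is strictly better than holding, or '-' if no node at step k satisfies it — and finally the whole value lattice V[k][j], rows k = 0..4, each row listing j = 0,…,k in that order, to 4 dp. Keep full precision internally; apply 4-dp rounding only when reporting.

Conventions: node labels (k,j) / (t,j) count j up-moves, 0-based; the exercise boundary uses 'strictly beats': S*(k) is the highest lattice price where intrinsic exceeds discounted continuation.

price = 38.2193
boundary = - 98.6270 75.1432 98.6270
tree:
38.2193
57.2230 20.4613
80.7068 34.7787 6.5751
98.5990 57.2230 13.1751 0.0000
112.2309 80.7068 26.4000 0.0000 0.0000

Δt=0.38375, u=1.31252, d=0.76189, q=0.48618, disc=e^(-rΔt)=0.97126
k=4 terminal: V=max(K-S,0) → 112.2309 80.7068 26.4000 0.0000 0.0000
k=3: j=0 S=57.2510 intr=98.5990 cont=94.1193 V=98.5990[EX]; j=1 S=98.6270 intr=57.2230 cont=52.7433 V=57.2230[EX]; j=2 S=169.9059 intr=0.0000 cont=13.1751 V=13.1751[hold]; j=3 S=292.6988 intr=0.0000 cont=0.0000 V=0.0000[hold]  S*(3)=98.6270
k=2: j=0 S=75.1432 intr=80.7068 cont=76.2271 V=80.7068[EX]; j=1 S=129.4500 intr=26.4000 cont=34.7787 V=34.7787[hold]; j=2 S=223.0050 intr=0.0000 cont=6.5751 V=6.5751[hold]  S*(2)=75.1432
k=1: j=0 S=98.6270 intr=57.2230 cont=56.6997 V=57.2230[EX]; j=1 S=169.9059 intr=0.0000 cont=20.4613 V=20.4613[hold]  S*(1)=98.6270
k=0: j=0 S=129.4500 intr=26.4000 cont=38.2193 V=38.2193[hold]  S*(0)=-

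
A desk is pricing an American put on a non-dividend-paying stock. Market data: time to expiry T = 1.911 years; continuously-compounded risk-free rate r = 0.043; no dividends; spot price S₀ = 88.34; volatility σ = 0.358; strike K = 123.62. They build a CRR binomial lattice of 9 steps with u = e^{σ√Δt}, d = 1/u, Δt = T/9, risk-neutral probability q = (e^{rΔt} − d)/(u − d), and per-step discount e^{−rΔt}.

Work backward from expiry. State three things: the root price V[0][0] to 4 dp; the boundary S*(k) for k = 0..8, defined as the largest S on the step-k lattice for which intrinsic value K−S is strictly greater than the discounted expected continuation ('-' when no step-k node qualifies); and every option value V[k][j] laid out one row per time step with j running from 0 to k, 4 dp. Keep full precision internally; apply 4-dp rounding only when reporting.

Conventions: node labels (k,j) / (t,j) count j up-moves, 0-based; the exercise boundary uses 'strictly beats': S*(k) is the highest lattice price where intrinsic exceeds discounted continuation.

params: Δt=0.21233 u=1.17935 d=0.84792 q=0.48653 e^(-rΔt)=0.99091
t_9 payoffs: 103.6045 95.7810 84.8996 69.7649 48.7145 19.4360 0.0000 0.0000 0.0000 0.0000
t_8: node(8,0) S=23.6053 payoff=100.0147 vs cont=98.8911 → 100.0147 [stop]  node(8,1) S=32.8320 payoff=90.7880 vs cont=89.6645 → 90.7880 [stop]  node(8,2) S=45.6650 payoff=77.9550 vs cont=76.8314 → 77.9550 [stop]  node(8,3) S=63.5142 payoff=60.1058 vs cont=58.9823 → 60.1058 [stop]  node(8,4) S=88.3400 payoff=35.2800 vs cont=34.1564 → 35.2800 [stop]  node(8,5) S=122.8696 payoff=0.7504 vs cont=9.8892 → 9.8892 [wait]  node(8,6) S=170.8957 payoff=0.0000 vs cont=0.0000 → 0.0000 [wait]  node(8,7) S=237.6939 payoff=0.0000 vs cont=0.0000 → 0.0000 [wait]  node(8,8) S=330.6016 payoff=0.0000 vs cont=0.0000 → 0.0000 [wait]  ⇒ S*(8)=88.3400
t_7: node(7,0) S=27.8390 payoff=95.7810 vs cont=94.6575 → 95.7810 [stop]  node(7,1) S=38.7204 payoff=84.8996 vs cont=83.7760 → 84.8996 [stop]  node(7,2) S=53.8551 payoff=69.7649 vs cont=68.6413 → 69.7649 [stop]  node(7,3) S=74.9055 payoff=48.7145 vs cont=47.5909 → 48.7145 [stop]  node(7,4) S=104.1840 payoff=19.4360 vs cont=22.7183 → 22.7183 [wait]  node(7,5) S=144.9064 payoff=0.0000 vs cont=5.0317 → 5.0317 [wait]  node(7,6) S=201.5462 payoff=0.0000 vs cont=0.0000 → 0.0000 [wait]  node(7,7) S=280.3248 payoff=0.0000 vs cont=0.0000 → 0.0000 [wait]  ⇒ S*(7)=74.9055
t_6: node(6,0) S=32.8320 payoff=90.7880 vs cont=89.6645 → 90.7880 [stop]  node(6,1) S=45.6650 payoff=77.9550 vs cont=76.8314 → 77.9550 [stop]  node(6,2) S=63.5142 payoff=60.1058 vs cont=58.9823 → 60.1058 [stop]  node(6,3) S=88.3400 payoff=35.2800 vs cont=35.7388 → 35.7388 [wait]  node(6,4) S=122.8696 payoff=0.7504 vs cont=13.9850 → 13.9850 [wait]  node(6,5) S=170.8957 payoff=0.0000 vs cont=2.5602 → 2.5602 [wait]  node(6,6) S=237.6939 payoff=0.0000 vs cont=0.0000 → 0.0000 [wait]  ⇒ S*(6)=63.5142
t_5: node(5,0) S=38.7204 payoff=84.8996 vs cont=83.7760 → 84.8996 [stop]  node(5,1) S=53.8551 payoff=69.7649 vs cont=68.6413 → 69.7649 [stop]  node(5,2) S=74.9055 payoff=48.7145 vs cont=47.8121 → 48.7145 [stop]  node(5,3) S=104.1840 payoff=19.4360 vs cont=24.9264 → 24.9264 [wait]  node(5,4) S=144.9064 payoff=0.0000 vs cont=8.3499 → 8.3499 [wait]  node(5,5) S=201.5462 payoff=0.0000 vs cont=1.3026 → 1.3026 [wait]  ⇒ S*(5)=74.9055
t_4: node(4,0) S=45.6650 payoff=77.9550 vs cont=76.8314 → 77.9550 [stop]  node(4,1) S=63.5142 payoff=60.1058 vs cont=58.9823 → 60.1058 [stop]  node(4,2) S=88.3400 payoff=35.2800 vs cont=36.8034 → 36.8034 [wait]  node(4,3) S=122.8696 payoff=0.7504 vs cont=16.7083 → 16.7083 [wait]  node(4,4) S=170.8957 payoff=0.0000 vs cont=4.8765 → 4.8765 [wait]  ⇒ S*(4)=63.5142
t_3: node(3,0) S=53.8551 payoff=69.7649 vs cont=68.6413 → 69.7649 [stop]  node(3,1) S=74.9055 payoff=48.7145 vs cont=48.3253 → 48.7145 [stop]  node(3,2) S=104.1840 payoff=19.4360 vs cont=26.7809 → 26.7809 [wait]  node(3,3) S=144.9064 payoff=0.0000 vs cont=10.8523 → 10.8523 [wait]  ⇒ S*(3)=74.9055
t_2: node(2,0) S=63.5142 payoff=60.1058 vs cont=58.9823 → 60.1058 [stop]  node(2,1) S=88.3400 payoff=35.2800 vs cont=37.6974 → 37.6974 [wait]  node(2,2) S=122.8696 payoff=0.7504 vs cont=18.8582 → 18.8582 [wait]  ⇒ S*(2)=63.5142
t_1: node(1,0) S=74.9055 payoff=48.7145 vs cont=48.7564 → 48.7564 [wait]  node(1,1) S=104.1840 payoff=19.4360 vs cont=28.2724 → 28.2724 [wait]  ⇒ S*(1)=-
t_0: node(0,0) S=88.3400 payoff=35.2800 vs cont=38.4378 → 38.4378 [wait]  ⇒ S*(0)=-

price = 38.4378
boundary = - - 63.5142 74.9055 63.5142 74.9055 63.5142 74.9055 88.3400
tree:
38.4378
48.7564 28.2724
60.1058 37.6974 18.8582
69.7649 48.7145 26.7809 10.8523
77.9550 60.1058 36.8034 16.7083 4.8765
84.8996 69.7649 48.7145 24.9264 8.3499 1.3026
90.7880 77.9550 60.1058 35.7388 13.9850 2.5602 0.0000
95.7810 84.8996 69.7649 48.7145 22.7183 5.0317 0.0000 0.0000
100.0147 90.7880 77.9550 60.1058 35.2800 9.8892 0.0000 0.0000 0.0000
103.6045 95.7810 84.8996 69.7649 48.7145 19.4360 0.0000 0.0000 0.0000 0.0000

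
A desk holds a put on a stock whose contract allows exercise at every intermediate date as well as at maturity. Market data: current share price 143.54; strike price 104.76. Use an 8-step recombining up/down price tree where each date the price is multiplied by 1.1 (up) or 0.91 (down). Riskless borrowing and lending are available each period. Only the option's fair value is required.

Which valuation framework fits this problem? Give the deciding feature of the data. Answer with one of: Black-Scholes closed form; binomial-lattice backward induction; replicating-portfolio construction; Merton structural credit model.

Key observation: with exercise allowed before expiry on a discrete up/down model (8 steps from spot 143.54), the strike-104.76 put's value must be rolled back through the tree testing early exercise at each node.

framework: binomial-lattice backward induction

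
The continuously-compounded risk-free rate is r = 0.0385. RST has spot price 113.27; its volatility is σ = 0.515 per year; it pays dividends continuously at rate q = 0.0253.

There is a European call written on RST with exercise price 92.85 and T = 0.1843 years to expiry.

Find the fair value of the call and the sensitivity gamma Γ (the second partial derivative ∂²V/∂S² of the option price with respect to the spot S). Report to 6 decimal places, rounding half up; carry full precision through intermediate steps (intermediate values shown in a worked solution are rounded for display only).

price = 22.763268
Γ = 0.009418

σ√T = 0.515·√0.1843 = 0.221090
d₁ = (ln(S/K) + (r−q+σ²/2)T) / (σ√T) = (ln(113.27/92.85) + (0.0385−0.0253+0.515²/2)·0.1843) / 0.221090 = (0.198789 + 0.026873) / 0.221090 = 1.020679
d₂ = d₁ − σ√T = 1.020679 − 0.221090 = 0.799588
e^{−rT} = 0.992930
e^{−qT} = 0.995348
N(d₁) = 0.846297,  N(d₂) = 0.788025
Call price V = S·e^{−qT}·N(d₁) − K·e^{−rT}·N(d₂) = 95.414092 − 72.650824 = 22.763268
φ(d₁) = (1/√(2π))·e^{−d₁²/2} = 0.236968
Γ = e^{−qT}·φ(d₁) / (S·σ·√T) = 0.009418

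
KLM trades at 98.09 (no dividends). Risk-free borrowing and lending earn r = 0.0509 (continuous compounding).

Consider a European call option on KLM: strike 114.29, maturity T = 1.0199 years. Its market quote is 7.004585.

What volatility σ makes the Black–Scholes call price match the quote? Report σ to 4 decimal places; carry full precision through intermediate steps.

At σ = 0.2767 the Black–Scholes value reproduces the quote:
σ√T = 0.2767·√1.0199 = 0.279440
d₁ = (ln(S/K) + (r+σ²/2)T) / (σ√T) = (ln(98.09/114.29) + (0.0509+0.2767²/2)·1.0199) / 0.279440 = (-0.152854 + 0.090956) / 0.279440 = -0.221506
d₂ = d₁ − σ√T = -0.221506 − 0.279440 = -0.500945
e^{−rT} = 0.949412
N(d₁) = 0.412349,  N(d₂) = 0.308205
V = S·N(d₁) − K·e^{−rT}·N(d₂) = 40.447343 − 33.442759 = 7.004585 (the quoted price), and the Black–Scholes price is strictly increasing in σ, so σ is unique

sigma = 0.2767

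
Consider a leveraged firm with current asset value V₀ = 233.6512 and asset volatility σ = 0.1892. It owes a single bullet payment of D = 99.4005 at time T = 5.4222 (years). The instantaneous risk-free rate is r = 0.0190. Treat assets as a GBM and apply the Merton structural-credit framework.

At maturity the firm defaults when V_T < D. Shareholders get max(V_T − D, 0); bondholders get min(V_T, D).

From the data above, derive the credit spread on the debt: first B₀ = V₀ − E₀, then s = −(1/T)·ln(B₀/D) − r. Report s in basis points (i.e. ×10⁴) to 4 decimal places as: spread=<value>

Equity is a call on the firm's assets struck at D = 99.4005:
d₁ = [ln(V₀/D) + (r + σ²/2)T] / (σ√T)
   = [ln(233.6512/99.4005) + (0.0190 + 0.5·0.1892²)·5.4222] / (0.1892·√5.4222)
   = [0.854672 + 0.200070] / 0.440564 = 2.394073
d₂ = d₁ − σ√T = 2.394073 − 0.440564 = 1.953510
N(d₁) = 0.991669,  N(d₂) = 0.974620,  e^(−rT) = 0.902107
E₀ = V₀·N(d₁) − D·e^(−rT)·N(d₂)
   = 233.6512·0.991669 − 99.4005·0.902107·0.974620 = 144.310475
B₀ = V₀ − E₀ = 233.6512 − 144.310475 = 89.340725
spread = −(1/T)·ln(B₀/D) − r = −(1/5.4222)·ln(89.340725/99.4005) − 0.0190 = 0.00067831
in basis points: 0.00067831 × 10⁴ = 6.7831 bp

spread=6.7831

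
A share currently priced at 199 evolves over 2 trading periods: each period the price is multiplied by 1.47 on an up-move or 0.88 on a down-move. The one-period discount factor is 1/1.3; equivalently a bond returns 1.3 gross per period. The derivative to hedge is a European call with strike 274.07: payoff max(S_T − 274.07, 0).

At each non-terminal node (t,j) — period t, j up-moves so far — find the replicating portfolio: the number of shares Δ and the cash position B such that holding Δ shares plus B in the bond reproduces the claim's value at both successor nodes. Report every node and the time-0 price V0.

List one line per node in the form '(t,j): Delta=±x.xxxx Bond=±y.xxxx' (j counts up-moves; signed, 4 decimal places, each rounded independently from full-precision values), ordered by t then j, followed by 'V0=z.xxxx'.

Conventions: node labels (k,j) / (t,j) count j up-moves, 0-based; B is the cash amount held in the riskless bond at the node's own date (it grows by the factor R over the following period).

(0,0): Delta=0.7273 Bond=-97.9770
(1,0): Delta=0.0000 Bond=0.0000
(1,1): Delta=0.9036 Bond=-178.9247
V0=46.7617

No-arbitrage ⇒ martingale measure with p* = (R−d)/(u−d) = 0.7119.
Payoffs at expiry: V(2,0)=0.0000, V(2,1)=0.0000, V(2,2)=155.9491
(1,0): S=175.1200. Δ = (V_up−V_dn)/(S_up−S_dn) = (0.0000−0.0000)/(257.4264−154.1056) = 0.0000. V = [p*·0.0000 + (1−p*)·0.0000]/1.3 = 0.0000. B = V − Δ·S = 0.0000.
(1,1): S=292.5300. Δ = (V_up−V_dn)/(S_up−S_dn) = (155.9491−0.0000)/(430.0191−257.4264) = 0.9036. V = [p*·155.9491 + (1−p*)·0.0000]/1.3 = 85.3959. B = V − Δ·S = -178.9247.
(0,0): S=199.0000. Δ = (V_up−V_dn)/(S_up−S_dn) = (85.3959−0.0000)/(292.5300−175.1200) = 0.7273. V = [p*·85.3959 + (1−p*)·0.0000]/1.3 = 46.7617. B = V − Δ·S = -97.9770.
As a check, the time-0 holding Δ(0,0)·S0 + B(0,0) comes to 46.7617 — exactly V0.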